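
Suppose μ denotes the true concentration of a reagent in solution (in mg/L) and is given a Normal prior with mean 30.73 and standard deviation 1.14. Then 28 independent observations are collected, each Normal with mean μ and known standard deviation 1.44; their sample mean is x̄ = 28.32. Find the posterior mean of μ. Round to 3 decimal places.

Posterior mean ≈ 28.450

With known σ, the Normal prior is conjugate. Weight on the data is w = (n/σ²)/(n/σ² + 1/τ₀²) = 13.5031/(13.5031+0.769468) = 0.94609.
Posterior mean = w·x̄ + (1−w)·μ₀ = 0.94609·28.32 + 0.053912·30.73 = 28.450.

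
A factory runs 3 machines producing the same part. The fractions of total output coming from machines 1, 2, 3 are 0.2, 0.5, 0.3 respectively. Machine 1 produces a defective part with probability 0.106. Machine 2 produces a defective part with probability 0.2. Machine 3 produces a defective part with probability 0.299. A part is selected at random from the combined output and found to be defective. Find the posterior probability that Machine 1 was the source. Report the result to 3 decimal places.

Posterior probability ≈ 0.101

P(defective|M1) = 0.106; P(defective|M2) = 0.2; P(defective|M3) = 0.299.
Prior × likelihood for each source: 0.2·0.106=0.02120, 0.5·0.2=0.1000, 0.3·0.299=0.08970. Summing gives P(defective) = 0.21090.
P(Machine 1 | defective) = 0.02120 / 0.21090 = 0.101.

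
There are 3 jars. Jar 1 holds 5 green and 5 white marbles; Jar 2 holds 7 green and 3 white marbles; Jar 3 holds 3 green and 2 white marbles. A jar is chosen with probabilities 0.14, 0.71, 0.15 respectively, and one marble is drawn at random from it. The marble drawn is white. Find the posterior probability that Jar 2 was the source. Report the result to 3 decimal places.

Posterior probability ≈ 0.621

P(white|Jar 1) = 0.5; P(white|Jar 2) = 0.3; P(white|Jar 3) = 0.4.
Prior × likelihood for each source: 0.14·0.5=0.07000, 0.71·0.3=0.2130, 0.15·0.4=0.06000. Summing gives P(white) = 0.34300.
P(Jar 2 | white) = 0.2130 / 0.34300 = 0.621.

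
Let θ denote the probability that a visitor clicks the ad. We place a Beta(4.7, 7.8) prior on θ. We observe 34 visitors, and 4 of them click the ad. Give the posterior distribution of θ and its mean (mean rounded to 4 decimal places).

Observing 4 successes and 30 failures updates Beta(4.7, 7.8) by adding the success and failure counts to the two shape parameters: α = 4.7+4 = 8.7, β = 7.8+30 = 37.8.
Posterior mean = α/(α+β) = 8.7/46.5 = 0.1871.

Posterior: Beta(8.7, 37.8); mean ≈ 0.1871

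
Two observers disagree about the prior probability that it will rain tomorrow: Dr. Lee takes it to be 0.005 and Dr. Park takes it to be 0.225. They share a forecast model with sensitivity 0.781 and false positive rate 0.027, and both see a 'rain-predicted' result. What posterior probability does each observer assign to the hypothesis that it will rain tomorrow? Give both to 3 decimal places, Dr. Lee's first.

P('+'|H) = 0.781, P('+'|¬H) = 0.027.
Dr. Lee: numerator 0.781·0.005 = 0.0039050; evidence = 0.0039050+0.027·0.995 = 0.030770; posterior = 0.127.
Dr. Park: numerator 0.781·0.225 = 0.17573; evidence = 0.17573+0.027·0.775 = 0.19665; posterior = 0.894.

Dr. Lee: 0.127; Dr. Park: 0.894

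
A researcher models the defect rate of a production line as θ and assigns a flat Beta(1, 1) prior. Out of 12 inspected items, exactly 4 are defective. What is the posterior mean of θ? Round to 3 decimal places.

Posterior mean ≈ 0.357

Observing 4 successes and 8 failures updates Beta(1, 1) by adding the success and failure counts to the two shape parameters: α = 1+4 = 5, β = 1+8 = 9.
Posterior mean = α/(α+β) = 5/14 = 0.357.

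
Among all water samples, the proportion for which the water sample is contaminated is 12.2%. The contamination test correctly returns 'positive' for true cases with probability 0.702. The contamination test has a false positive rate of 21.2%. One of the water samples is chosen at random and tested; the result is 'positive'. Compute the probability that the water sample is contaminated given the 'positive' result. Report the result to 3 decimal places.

P(H | E) ≈ 0.315

Let H be the event that the water sample is contaminated. P(H) = 0.122, so P(¬H) = 0.878. With E the 'positive' result, P(E|H) = 0.702 and P(E|¬H) = 0.212.
P(E) = 0.702·0.122 + 0.212·0.878 = 0.085644 + 0.18614 = 0.27178.
By Bayes' theorem, P(H|E) = 0.085644 / 0.27178 = 0.315.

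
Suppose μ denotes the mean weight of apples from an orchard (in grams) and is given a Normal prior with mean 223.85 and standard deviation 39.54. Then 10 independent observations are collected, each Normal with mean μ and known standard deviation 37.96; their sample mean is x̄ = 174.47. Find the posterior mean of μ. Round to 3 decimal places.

Posterior mean ≈ 178.637

Prior precision 1/τ₀² = 1/39.54² = 0.00063963; data precision n/σ² = 10/37.96² = 0.00693981.
Posterior precision = 0.00063963 + 0.00693981 = 0.00757944.
Posterior mean = (0.00063963·223.85 + 0.00693981·174.47) / 0.00757944 = 178.637.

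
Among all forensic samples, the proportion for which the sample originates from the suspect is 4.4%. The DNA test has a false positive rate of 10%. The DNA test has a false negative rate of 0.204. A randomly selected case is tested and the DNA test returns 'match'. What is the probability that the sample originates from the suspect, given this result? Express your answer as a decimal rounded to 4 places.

Write H for 'the sample originates from the suspect'. Prior odds H:¬H = 0.044/0.956 = 0.046025. For the 'match' outcome, the likelihood ratio is 0.796/0.1 = 7.9600.
Posterior odds = 0.046025 × 7.9600 = 0.36636, so P(H|E) = 0.36636/(1+0.36636) = 0.2681.

P(H | E) ≈ 0.2681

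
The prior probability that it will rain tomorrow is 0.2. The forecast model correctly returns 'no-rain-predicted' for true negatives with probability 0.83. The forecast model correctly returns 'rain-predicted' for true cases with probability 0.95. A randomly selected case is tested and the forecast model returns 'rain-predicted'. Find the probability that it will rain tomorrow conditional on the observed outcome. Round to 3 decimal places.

Let H be the event that it will rain tomorrow. P(H) = 0.2, so P(¬H) = 0.8. With E the 'rain-predicted' result, P(E|H) = 0.95 and P(E|¬H) = 0.17.
P(E) = 0.95·0.2 + 0.17·0.8 = 0.19000 + 0.13600 = 0.32600.
By Bayes' theorem, P(H|E) = 0.19000 / 0.32600 = 0.583.

P(H | E) ≈ 0.583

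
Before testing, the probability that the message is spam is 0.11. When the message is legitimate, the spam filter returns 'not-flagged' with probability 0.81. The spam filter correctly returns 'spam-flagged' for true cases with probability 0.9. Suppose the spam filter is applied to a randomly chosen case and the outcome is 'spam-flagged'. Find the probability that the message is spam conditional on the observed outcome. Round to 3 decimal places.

P(H | E) ≈ 0.369

Write H for 'the message is spam'. Prior odds H:¬H = 0.11/0.89 = 0.12360. For the 'spam-flagged' outcome, the likelihood ratio is 0.9/0.19 = 4.7368.
Posterior odds = 0.12360 × 4.7368 = 0.58545, so P(H|E) = 0.58545/(1+0.58545) = 0.369.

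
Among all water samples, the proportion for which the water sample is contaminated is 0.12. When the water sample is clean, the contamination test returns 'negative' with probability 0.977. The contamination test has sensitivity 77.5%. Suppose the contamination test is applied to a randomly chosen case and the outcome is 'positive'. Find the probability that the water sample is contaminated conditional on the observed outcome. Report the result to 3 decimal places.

P(H | E) ≈ 0.821

Write H for 'the water sample is contaminated'. Prior odds H:¬H = 0.12/0.88 = 0.13636. For the 'positive' outcome, the likelihood ratio is 0.775/0.023 = 33.696.
Posterior odds = 0.13636 × 33.696 = 4.5949, so P(H|E) = 4.5949/(1+4.5949) = 0.821.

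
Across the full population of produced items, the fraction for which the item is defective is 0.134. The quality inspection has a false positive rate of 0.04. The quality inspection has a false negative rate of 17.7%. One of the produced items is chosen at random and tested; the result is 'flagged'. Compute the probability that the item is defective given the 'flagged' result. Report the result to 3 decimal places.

P(H | E) ≈ 0.761

Write H for 'the item is defective'. Prior odds H:¬H = 0.134/0.866 = 0.15473. For the 'flagged' outcome, the likelihood ratio is 0.823/0.04 = 20.575.
Posterior odds = 0.15473 × 20.575 = 3.1837, so P(H|E) = 3.1837/(1+3.1837) = 0.761.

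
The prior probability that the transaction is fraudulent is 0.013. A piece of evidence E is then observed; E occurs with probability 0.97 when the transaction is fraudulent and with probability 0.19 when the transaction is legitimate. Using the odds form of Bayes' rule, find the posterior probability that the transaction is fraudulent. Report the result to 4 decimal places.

Prior odds = 0.013/(1−0.013) = 0.013171.
Likelihood ratio for E = 0.97/0.19 = 5.1053.
Posterior odds = prior odds × LR = 0.067243.
Posterior probability = odds/(1+odds) = 0.067243/1.0672 = 0.0630.

Posterior probability ≈ 0.0630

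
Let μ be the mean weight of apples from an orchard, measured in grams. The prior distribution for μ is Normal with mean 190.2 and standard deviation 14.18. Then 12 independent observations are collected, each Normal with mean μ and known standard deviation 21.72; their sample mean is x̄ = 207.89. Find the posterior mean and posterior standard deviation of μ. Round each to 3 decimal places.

Prior precision 1/τ₀² = 1/14.18² = 0.00497333; data precision n/σ² = 12/21.72² = 0.0254367.
Posterior precision = 0.00497333 + 0.0254367 = 0.0304101, giving posterior SD = 1/√0.0304101 = 5.734.
Posterior mean = (0.00497333·190.2 + 0.0254367·207.89) / 0.0304101 = 204.997.

Posterior mean ≈ 204.997; posterior SD ≈ 5.734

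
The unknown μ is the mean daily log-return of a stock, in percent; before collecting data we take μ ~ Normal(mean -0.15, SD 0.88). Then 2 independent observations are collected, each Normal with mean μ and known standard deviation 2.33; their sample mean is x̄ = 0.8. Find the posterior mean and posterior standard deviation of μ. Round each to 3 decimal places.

Prior precision 1/τ₀² = 1/0.88² = 1.29132; data precision n/σ² = 2/2.33² = 0.368399.
Posterior precision = 1.29132 + 0.368399 = 1.65972, giving posterior SD = 1/√1.65972 = 0.776.
Posterior mean = (1.29132·-0.15 + 0.368399·0.8) / 1.65972 = 0.061.

Posterior mean ≈ 0.061; posterior SD ≈ 0.776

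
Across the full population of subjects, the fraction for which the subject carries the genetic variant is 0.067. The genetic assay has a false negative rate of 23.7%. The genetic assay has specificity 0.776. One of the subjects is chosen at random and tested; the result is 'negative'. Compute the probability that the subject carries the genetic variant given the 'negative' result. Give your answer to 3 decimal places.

Write H for 'the subject carries the genetic variant'. Prior odds H:¬H = 0.067/0.933 = 0.071811. For the 'negative' outcome, the likelihood ratio is 0.237/0.776 = 0.30541.
Posterior odds = 0.071811 × 0.30541 = 0.021932, so P(H|E) = 0.021932/(1+0.021932) = 0.021.

P(H | E) ≈ 0.021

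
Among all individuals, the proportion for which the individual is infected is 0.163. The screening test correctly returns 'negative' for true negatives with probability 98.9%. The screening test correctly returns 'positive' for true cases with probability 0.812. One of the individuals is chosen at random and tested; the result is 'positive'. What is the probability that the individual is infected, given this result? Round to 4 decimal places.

P(H | E) ≈ 0.9350

Write H for 'the individual is infected'. Prior odds H:¬H = 0.163/0.837 = 0.19474. For the 'positive' outcome, the likelihood ratio is 0.812/0.011 = 73.818.
Posterior odds = 0.19474 × 73.818 = 14.376, so P(H|E) = 14.376/(1+14.376) = 0.9350.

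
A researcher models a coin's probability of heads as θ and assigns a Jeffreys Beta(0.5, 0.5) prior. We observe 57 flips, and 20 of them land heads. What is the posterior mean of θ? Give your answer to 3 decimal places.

Posterior mean ≈ 0.353

Observing 20 successes and 37 failures updates Beta(0.5, 0.5) by adding the success and failure counts to the two shape parameters: α = 0.5+20 = 20.5, β = 0.5+37 = 37.5.
E[θ | data] = 20.5/(20.5+37.5) = 0.353.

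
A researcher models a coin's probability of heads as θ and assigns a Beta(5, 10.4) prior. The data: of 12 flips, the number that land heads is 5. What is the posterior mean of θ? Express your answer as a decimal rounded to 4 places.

Posterior mean ≈ 0.3650

The binomial likelihood is conjugate to the Beta prior: with 5 successes and 7 failures, the posterior is Beta(5+5, 10.4+7) = Beta(10, 17.4).
Posterior mean = α/(α+β) = 10/27.4 = 0.3650.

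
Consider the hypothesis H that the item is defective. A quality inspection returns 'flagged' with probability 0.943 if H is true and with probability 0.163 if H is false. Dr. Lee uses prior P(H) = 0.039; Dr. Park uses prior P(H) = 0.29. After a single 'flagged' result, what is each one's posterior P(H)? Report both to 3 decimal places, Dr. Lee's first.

Dr. Lee: 0.190; Dr. Park: 0.703

The likelihood ratio for a 'flagged' result is 0.943/0.163 = 5.7853.
Dr. Lee: prior odds 0.039/0.961 = 0.040583; posterior odds 0.23478; posterior probability 0.190.
Dr. Park: prior odds 0.29/0.71 = 0.40845; posterior odds 2.3630; posterior probability 0.703.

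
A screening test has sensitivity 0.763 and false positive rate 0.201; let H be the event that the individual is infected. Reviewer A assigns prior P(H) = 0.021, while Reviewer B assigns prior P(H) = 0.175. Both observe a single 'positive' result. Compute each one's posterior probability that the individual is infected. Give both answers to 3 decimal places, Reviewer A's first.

The likelihood ratio for a 'positive' result is 0.763/0.201 = 3.7960.
Reviewer A: prior odds 0.021/0.979 = 0.021450; posterior odds 0.081426; posterior probability 0.075.
Reviewer B: prior odds 0.175/0.825 = 0.21212; posterior odds 0.80522; posterior probability 0.446.

Reviewer A: 0.075; Reviewer B: 0.446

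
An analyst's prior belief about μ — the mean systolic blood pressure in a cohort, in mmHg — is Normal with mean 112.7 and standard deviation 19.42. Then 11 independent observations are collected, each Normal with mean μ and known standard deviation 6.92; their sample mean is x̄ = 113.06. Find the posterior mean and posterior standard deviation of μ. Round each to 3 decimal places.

Prior precision 1/τ₀² = 1/19.42² = 0.00265156; data precision n/σ² = 11/6.92² = 0.229710.
Posterior precision = 0.00265156 + 0.229710 = 0.232362, giving posterior SD = 1/√0.232362 = 2.075.
Posterior mean = (0.00265156·112.7 + 0.229710·113.06) / 0.232362 = 113.056.

Posterior mean ≈ 113.056; posterior SD ≈ 2.075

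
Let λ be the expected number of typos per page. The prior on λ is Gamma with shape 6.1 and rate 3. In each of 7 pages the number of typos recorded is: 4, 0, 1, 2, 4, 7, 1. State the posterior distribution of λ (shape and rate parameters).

Posterior: Gamma(shape=25.1, rate=10)

Total count ∑xᵢ = 19 over n = 7 pages.
Gamma is conjugate to the Poisson likelihood: posterior is Gamma(shape = 6.1+19 = 25.1, rate = 3+7 = 10).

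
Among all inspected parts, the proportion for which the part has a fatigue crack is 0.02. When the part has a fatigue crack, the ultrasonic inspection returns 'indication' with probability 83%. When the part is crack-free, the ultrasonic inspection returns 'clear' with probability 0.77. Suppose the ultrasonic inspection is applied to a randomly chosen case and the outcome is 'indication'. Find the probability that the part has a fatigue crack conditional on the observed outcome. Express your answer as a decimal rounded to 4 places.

P(H | E) ≈ 0.0686

Let H be the event that the part has a fatigue crack. P(H) = 0.02, so P(¬H) = 0.98. With E the 'indication' result, P(E|H) = 0.83 and P(E|¬H) = 0.23.
P(E) = 0.83·0.02 + 0.23·0.98 = 0.016600 + 0.22540 = 0.24200.
By Bayes' theorem, P(H|E) = 0.016600 / 0.24200 = 0.0686.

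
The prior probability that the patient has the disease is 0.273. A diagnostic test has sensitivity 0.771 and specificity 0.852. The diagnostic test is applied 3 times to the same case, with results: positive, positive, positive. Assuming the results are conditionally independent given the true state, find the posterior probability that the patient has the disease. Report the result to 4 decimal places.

Posterior P(H) ≈ 0.9815

With H the event that the patient has the disease, the joint likelihood of the observed sequence is P(data|H) = 0.771·0.771·0.771 = 0.45831 and P(data|¬H) = 0.148·0.148·0.148 = 0.0032418.
Bayes: P(H|data) = 0.273·0.45831 / (0.273·0.45831 + 0.727·0.0032418) = 0.12512/0.12748 = 0.9815.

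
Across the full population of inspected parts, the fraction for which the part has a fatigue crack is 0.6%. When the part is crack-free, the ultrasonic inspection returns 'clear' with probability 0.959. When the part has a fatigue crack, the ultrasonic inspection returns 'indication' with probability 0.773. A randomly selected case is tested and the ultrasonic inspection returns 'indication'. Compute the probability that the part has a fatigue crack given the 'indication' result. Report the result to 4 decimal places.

Let H be the event that the part has a fatigue crack. P(H) = 0.006, so P(¬H) = 0.994. With E the 'indication' result, P(E|H) = 0.773 and P(E|¬H) = 0.041.
P(E) = 0.773·0.006 + 0.041·0.994 = 0.0046380 + 0.040754 = 0.045392.
By Bayes' theorem, P(H|E) = 0.0046380 / 0.045392 = 0.1022.

P(H | E) ≈ 0.1022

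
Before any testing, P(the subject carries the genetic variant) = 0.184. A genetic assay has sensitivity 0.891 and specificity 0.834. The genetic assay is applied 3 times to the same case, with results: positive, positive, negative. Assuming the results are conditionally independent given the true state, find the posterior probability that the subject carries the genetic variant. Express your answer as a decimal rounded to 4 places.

Posterior P(H) ≈ 0.4592

With H the event that the subject carries the genetic variant, the joint likelihood of the observed sequence is P(data|H) = 0.891·0.891·0.109 = 0.086533 and P(data|¬H) = 0.166·0.166·0.834 = 0.022982.
Bayes: P(H|data) = 0.184·0.086533 / (0.184·0.086533 + 0.816·0.022982) = 0.015922/0.034675 = 0.4592.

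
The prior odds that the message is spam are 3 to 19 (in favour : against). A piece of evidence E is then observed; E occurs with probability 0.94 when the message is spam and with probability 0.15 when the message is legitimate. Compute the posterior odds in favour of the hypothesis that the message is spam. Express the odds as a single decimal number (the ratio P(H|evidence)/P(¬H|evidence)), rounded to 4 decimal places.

Posterior odds ≈ 0.9895

Prior odds = 3/19 = 0.15789. In log-odds, ln(0.15789) = -1.8458.
Add log likelihood ratio: ln(6.2667) = 1.8352.
Posterior log-odds = -0.010582, so posterior odds = exp(-0.010582) = 0.98947.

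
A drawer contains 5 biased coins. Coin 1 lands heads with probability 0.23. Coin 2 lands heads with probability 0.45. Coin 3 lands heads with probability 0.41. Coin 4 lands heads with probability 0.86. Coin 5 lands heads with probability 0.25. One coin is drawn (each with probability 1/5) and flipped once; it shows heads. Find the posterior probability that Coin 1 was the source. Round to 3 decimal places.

P(heads|C1) = 0.23; P(heads|C2) = 0.45; P(heads|C3) = 0.41; P(heads|C4) = 0.86; P(heads|C5) = 0.25.
Prior × likelihood for each source: 0.2·0.23=0.04600, 0.2·0.45=0.09000, 0.2·0.41=0.08200, 0.2·0.86=0.1720, 0.2·0.25=0.05000. Summing gives P(heads) = 0.44000.
P(Coin 1 | heads) = 0.04600 / 0.44000 = 0.105.

Posterior probability ≈ 0.105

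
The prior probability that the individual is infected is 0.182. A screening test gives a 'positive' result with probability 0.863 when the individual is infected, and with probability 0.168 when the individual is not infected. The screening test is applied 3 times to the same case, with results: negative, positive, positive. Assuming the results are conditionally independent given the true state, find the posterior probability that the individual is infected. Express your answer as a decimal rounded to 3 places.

Let H be the event that the individual is infected; start with P(H) = 0.182. P('positive'|H) = 0.863, P('positive'|¬H) = 0.168.
Update on result 1 ('negative'): P(H) ← 0.137·0.1820 / (0.137·0.1820 + 0.832·0.8180) = 0.024934/0.70551 = 0.0353.
Update on result 2 ('positive'): P(H) ← 0.863·0.0353 / (0.863·0.0353 + 0.168·0.9647) = 0.030500/0.19256 = 0.1584.
Update on result 3 ('positive'): P(H) ← 0.863·0.1584 / (0.863·0.1584 + 0.168·0.8416) = 0.13669/0.27808 = 0.4915.

Posterior P(H) ≈ 0.492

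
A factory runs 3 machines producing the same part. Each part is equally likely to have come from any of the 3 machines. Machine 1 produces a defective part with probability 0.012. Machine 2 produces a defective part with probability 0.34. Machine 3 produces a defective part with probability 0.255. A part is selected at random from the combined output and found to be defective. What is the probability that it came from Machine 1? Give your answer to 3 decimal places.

P(defective|M1) = 0.012; P(defective|M2) = 0.34; P(defective|M3) = 0.255.
Prior × likelihood for each source: 0.333333·0.012=0.004000, 0.333333·0.34=0.1133, 0.333333·0.255=0.08500. Summing gives P(defective) = 0.20233.
P(Machine 1 | defective) = 0.004000 / 0.20233 = 0.020.

Posterior probability ≈ 0.020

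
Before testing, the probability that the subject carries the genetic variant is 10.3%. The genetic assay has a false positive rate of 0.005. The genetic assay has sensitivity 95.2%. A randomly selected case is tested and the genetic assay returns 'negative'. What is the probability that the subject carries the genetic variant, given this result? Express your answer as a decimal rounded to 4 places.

Let H be the event that the subject carries the genetic variant. P(H) = 0.103, so P(¬H) = 0.897. With E the 'negative' result, P(E|H) = 0.048 and P(E|¬H) = 0.995.
P(E) = 0.048·0.103 + 0.995·0.897 = 0.0049440 + 0.89252 = 0.89746.
By Bayes' theorem, P(H|E) = 0.0049440 / 0.89746 = 0.0055.

P(H | E) ≈ 0.0055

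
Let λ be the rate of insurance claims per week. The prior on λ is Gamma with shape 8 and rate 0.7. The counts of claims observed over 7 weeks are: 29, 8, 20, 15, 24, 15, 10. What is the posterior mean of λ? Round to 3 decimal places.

The Poisson likelihood adds the total count to the shape and the number of exposure periods to the rate. Here ∑xᵢ = 121 and n = 7, so shape 8→129 and rate 0.7→7.7.
E[λ | data] = 129/7.7 = 16.753.

Posterior mean ≈ 16.753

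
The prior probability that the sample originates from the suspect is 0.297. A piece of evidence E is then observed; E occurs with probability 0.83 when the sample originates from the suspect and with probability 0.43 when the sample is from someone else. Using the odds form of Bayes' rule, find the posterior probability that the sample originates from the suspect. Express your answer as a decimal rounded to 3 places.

Prior odds = 0.297/(1−0.297) = 0.42248.
Likelihood ratio for E = 0.83/0.43 = 1.9302.
Posterior odds = prior odds × LR = 0.81548.
Posterior probability = odds/(1+odds) = 0.81548/1.8155 = 0.449.

Posterior probability ≈ 0.449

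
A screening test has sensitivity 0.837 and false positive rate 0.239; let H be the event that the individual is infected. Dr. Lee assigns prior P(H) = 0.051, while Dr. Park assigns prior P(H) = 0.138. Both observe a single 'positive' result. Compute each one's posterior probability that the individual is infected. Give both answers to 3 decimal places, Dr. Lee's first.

Dr. Lee: 0.158; Dr. Park: 0.359

The likelihood ratio for a 'positive' result is 0.837/0.239 = 3.5021.
Dr. Lee: prior odds 0.051/0.949 = 0.053741; posterior odds 0.18821; posterior probability 0.158.
Dr. Park: prior odds 0.138/0.862 = 0.16009; posterior odds 0.56066; posterior probability 0.359.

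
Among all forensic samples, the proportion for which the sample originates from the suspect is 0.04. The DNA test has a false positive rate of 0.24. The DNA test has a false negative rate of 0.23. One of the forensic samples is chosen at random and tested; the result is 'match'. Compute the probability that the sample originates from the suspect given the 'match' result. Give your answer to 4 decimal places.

P(H | E) ≈ 0.1179

Write H for 'the sample originates from the suspect'. Prior odds H:¬H = 0.04/0.96 = 0.041667. For the 'match' outcome, the likelihood ratio is 0.77/0.24 = 3.2083.
Posterior odds = 0.041667 × 3.2083 = 0.13368, so P(H|E) = 0.13368/(1+0.13368) = 0.1179.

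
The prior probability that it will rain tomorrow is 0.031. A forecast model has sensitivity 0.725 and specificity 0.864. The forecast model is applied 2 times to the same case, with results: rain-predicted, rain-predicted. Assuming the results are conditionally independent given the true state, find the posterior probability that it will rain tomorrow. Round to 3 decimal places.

Let H be the event that it will rain tomorrow; start with P(H) = 0.031. P('rain-predicted'|H) = 0.725, P('rain-predicted'|¬H) = 0.136.
Update on result 1 ('rain-predicted'): P(H) ← 0.725·0.0310 / (0.725·0.0310 + 0.136·0.9690) = 0.022475/0.15426 = 0.1457.
Update on result 2 ('rain-predicted'): P(H) ← 0.725·0.1457 / (0.725·0.1457 + 0.136·0.8543) = 0.10563/0.22182 = 0.4762.

Posterior P(H) ≈ 0.476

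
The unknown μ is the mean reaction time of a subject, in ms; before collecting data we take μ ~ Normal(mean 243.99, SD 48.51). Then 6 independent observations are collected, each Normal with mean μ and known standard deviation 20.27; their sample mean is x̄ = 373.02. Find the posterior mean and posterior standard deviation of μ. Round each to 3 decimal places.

Prior precision 1/τ₀² = 1/48.51² = 0.00042495; data precision n/σ² = 6/20.27² = 0.0146031.
Posterior precision = 0.00042495 + 0.0146031 = 0.0150280, giving posterior SD = 1/√0.0150280 = 8.157.
Posterior mean = (0.00042495·243.99 + 0.0146031·373.02) / 0.0150280 = 369.371.

Posterior mean ≈ 369.371; posterior SD ≈ 8.157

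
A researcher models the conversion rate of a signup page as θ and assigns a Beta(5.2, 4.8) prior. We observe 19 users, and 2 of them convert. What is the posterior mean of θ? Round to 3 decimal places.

Posterior mean ≈ 0.248

The binomial likelihood is conjugate to the Beta prior: with 2 successes and 17 failures, the posterior is Beta(5.2+2, 4.8+17) = Beta(7.2, 21.8).
Posterior mean = α/(α+β) = 7.2/29 = 0.248.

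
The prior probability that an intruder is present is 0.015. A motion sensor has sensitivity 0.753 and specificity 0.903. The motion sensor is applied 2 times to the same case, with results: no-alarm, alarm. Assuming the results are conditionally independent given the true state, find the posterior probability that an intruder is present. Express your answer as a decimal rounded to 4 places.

Posterior P(H) ≈ 0.0313

With H the event that an intruder is present, the joint likelihood of the observed sequence is P(data|H) = 0.247·0.753 = 0.18599 and P(data|¬H) = 0.903·0.097 = 0.087591.
Bayes: P(H|data) = 0.015·0.18599 / (0.015·0.18599 + 0.985·0.087591) = 0.0027899/0.089067 = 0.0313.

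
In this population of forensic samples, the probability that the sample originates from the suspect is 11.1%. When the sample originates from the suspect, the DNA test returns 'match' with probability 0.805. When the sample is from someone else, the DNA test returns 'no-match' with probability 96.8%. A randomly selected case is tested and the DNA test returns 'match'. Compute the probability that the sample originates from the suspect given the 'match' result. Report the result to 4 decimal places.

P(H | E) ≈ 0.7585

Let H be the event that the sample originates from the suspect. P(H) = 0.111, so P(¬H) = 0.889. With E the 'match' result, P(E|H) = 0.805 and P(E|¬H) = 0.032.
P(E) = 0.805·0.111 + 0.032·0.889 = 0.089355 + 0.028448 = 0.11780.
By Bayes' theorem, P(H|E) = 0.089355 / 0.11780 = 0.7585.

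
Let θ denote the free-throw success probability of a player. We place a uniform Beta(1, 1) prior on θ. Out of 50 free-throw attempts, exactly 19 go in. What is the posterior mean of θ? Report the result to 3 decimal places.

Posterior mean ≈ 0.385

The binomial likelihood is conjugate to the Beta prior: with 19 successes and 31 failures, the posterior is Beta(1+19, 1+31) = Beta(20, 32).
E[θ | data] = 20/(20+32) = 0.385.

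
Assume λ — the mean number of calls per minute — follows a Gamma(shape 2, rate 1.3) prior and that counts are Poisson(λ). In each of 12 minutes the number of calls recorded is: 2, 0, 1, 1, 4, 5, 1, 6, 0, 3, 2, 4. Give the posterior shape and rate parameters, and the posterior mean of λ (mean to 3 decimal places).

Posterior: Gamma(shape=31, rate=13.3); mean ≈ 2.331

The Poisson likelihood adds the total count to the shape and the number of exposure periods to the rate. Here ∑xᵢ = 29 and n = 12, so shape 2→31 and rate 1.3→13.3.
E[λ | data] = 31/13.3 = 2.331.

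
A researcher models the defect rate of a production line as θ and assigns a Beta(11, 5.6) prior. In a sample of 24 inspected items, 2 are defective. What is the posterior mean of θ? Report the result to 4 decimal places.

Posterior mean ≈ 0.3202

Observing 2 successes and 22 failures updates Beta(11, 5.6) by adding the success and failure counts to the two shape parameters: α = 11+2 = 13, β = 5.6+22 = 27.6.
Posterior mean = α/(α+β) = 13/40.6 = 0.3202.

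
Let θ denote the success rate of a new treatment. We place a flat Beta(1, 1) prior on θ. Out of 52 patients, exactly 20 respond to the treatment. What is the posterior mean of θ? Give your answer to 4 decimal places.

Posterior mean ≈ 0.3889

Observing 20 successes and 32 failures updates Beta(1, 1) by adding the success and failure counts to the two shape parameters: α = 1+20 = 21, β = 1+32 = 33.
E[θ | data] = 21/(21+33) = 0.3889.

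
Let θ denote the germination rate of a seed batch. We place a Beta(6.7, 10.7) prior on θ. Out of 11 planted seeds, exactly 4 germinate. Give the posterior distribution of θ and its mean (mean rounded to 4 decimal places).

Observing 4 successes and 7 failures updates Beta(6.7, 10.7) by adding the success and failure counts to the two shape parameters: α = 6.7+4 = 10.7, β = 10.7+7 = 17.7.
Posterior mean = α/(α+β) = 10.7/28.4 = 0.3768.

Posterior: Beta(10.7, 17.7); mean ≈ 0.3768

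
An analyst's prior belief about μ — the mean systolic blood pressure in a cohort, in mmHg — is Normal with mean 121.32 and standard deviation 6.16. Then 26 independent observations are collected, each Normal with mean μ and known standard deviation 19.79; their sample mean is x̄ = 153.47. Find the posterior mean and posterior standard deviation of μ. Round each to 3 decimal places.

Prior precision 1/τ₀² = 1/6.16² = 0.0263535; data precision n/σ² = 26/19.79² = 0.0663868.
Posterior precision = 0.0263535 + 0.0663868 = 0.0927403, giving posterior SD = 1/√0.0927403 = 3.284.
Posterior mean = (0.0263535·121.32 + 0.0663868·153.47) / 0.0927403 = 144.334.

Posterior mean ≈ 144.334; posterior SD ≈ 3.284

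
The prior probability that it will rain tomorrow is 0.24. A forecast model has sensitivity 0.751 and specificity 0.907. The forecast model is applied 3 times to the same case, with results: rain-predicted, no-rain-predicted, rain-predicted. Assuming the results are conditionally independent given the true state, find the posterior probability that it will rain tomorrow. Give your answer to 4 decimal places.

Let H be the event that it will rain tomorrow; start with P(H) = 0.24. P('rain-predicted'|H) = 0.751, P('rain-predicted'|¬H) = 0.093.
Update on result 1 ('rain-predicted'): P(H) ← 0.751·0.2400 / (0.751·0.2400 + 0.093·0.7600) = 0.18024/0.25092 = 0.7183.
Update on result 2 ('no-rain-predicted'): P(H) ← 0.249·0.7183 / (0.249·0.7183 + 0.907·0.2817) = 0.17886/0.43435 = 0.4118.
Update on result 3 ('rain-predicted'): P(H) ← 0.751·0.4118 / (0.751·0.4118 + 0.093·0.5882) = 0.30926/0.36396 = 0.8497.

Posterior P(H) ≈ 0.8497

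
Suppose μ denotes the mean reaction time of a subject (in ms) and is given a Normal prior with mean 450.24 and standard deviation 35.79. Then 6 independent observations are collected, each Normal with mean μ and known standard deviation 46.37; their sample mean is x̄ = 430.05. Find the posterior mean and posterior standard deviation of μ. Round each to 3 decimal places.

With known σ, the Normal prior is conjugate. Weight on the data is w = (n/σ²)/(n/σ² + 1/τ₀²) = 0.00279047/(0.00279047+0.00078069) = 0.78139.
Posterior mean = w·x̄ + (1−w)·μ₀ = 0.78139·430.05 + 0.21861·450.24 = 434.464. Posterior variance = 1/(0.00279047+0.00078069) = 280.021, so SD = 16.734.

Posterior mean ≈ 434.464; posterior SD ≈ 16.734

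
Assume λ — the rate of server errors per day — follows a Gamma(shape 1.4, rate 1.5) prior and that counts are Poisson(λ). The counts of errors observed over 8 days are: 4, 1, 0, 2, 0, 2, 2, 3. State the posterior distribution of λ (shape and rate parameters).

Posterior: Gamma(shape=15.4, rate=9.5)

The Poisson likelihood adds the total count to the shape and the number of exposure periods to the rate. Here ∑xᵢ = 14 and n = 8, so shape 1.4→15.4 and rate 1.5→9.5.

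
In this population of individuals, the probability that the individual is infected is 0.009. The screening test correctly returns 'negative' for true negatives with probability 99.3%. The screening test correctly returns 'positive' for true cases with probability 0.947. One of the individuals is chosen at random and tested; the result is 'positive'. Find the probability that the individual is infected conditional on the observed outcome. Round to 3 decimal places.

P(H | E) ≈ 0.551

Write H for 'the individual is infected'. Prior odds H:¬H = 0.009/0.991 = 0.0090817. For the 'positive' outcome, the likelihood ratio is 0.947/0.007 = 135.29.
Posterior odds = 0.0090817 × 135.29 = 1.2286, so P(H|E) = 1.2286/(1+1.2286) = 0.551.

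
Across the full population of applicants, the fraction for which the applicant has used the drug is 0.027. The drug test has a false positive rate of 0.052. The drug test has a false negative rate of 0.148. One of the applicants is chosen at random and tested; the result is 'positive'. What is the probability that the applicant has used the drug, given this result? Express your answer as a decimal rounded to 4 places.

P(H | E) ≈ 0.3126

Let H be the event that the applicant has used the drug. P(H) = 0.027, so P(¬H) = 0.973. With E the 'positive' result, P(E|H) = 0.852 and P(E|¬H) = 0.052.
P(E) = 0.852·0.027 + 0.052·0.973 = 0.023004 + 0.050596 = 0.073600.
By Bayes' theorem, P(H|E) = 0.023004 / 0.073600 = 0.3126.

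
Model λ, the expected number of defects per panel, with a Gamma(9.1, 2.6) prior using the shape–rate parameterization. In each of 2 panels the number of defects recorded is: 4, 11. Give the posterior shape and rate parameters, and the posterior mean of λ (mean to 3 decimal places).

The Poisson likelihood adds the total count to the shape and the number of exposure periods to the rate. Here ∑xᵢ = 15 and n = 2, so shape 9.1→24.1 and rate 2.6→4.6.
Posterior mean = shape/rate = 24.1/4.6 = 5.239.

Posterior: Gamma(shape=24.1, rate=4.6); mean ≈ 5.239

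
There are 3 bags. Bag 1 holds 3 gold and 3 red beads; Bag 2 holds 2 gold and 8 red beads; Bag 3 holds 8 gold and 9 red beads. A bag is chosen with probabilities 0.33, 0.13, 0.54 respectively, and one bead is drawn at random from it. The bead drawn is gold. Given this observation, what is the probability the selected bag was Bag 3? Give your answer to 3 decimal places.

Posterior probability ≈ 0.571

Tabulate prior·likelihood by source: [1] prior 0.33, lik 0.5, product 0.1650; [2] prior 0.13, lik 0.2, product 0.02600; [3] prior 0.54, lik 0.4706, product 0.2541.
Normalizing constant = 0.44512; the posterior for Bag 3 is its product over the sum, 0.2541/0.44512 = 0.571.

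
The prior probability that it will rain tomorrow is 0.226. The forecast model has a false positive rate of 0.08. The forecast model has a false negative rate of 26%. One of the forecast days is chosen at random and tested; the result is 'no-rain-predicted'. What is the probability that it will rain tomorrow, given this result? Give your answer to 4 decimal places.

Let H be the event that it will rain tomorrow. P(H) = 0.226, so P(¬H) = 0.774. With E the 'no-rain-predicted' result, P(E|H) = 0.26 and P(E|¬H) = 0.92.
P(E) = 0.26·0.226 + 0.92·0.774 = 0.058760 + 0.71208 = 0.77084.
By Bayes' theorem, P(H|E) = 0.058760 / 0.77084 = 0.0762.

P(H | E) ≈ 0.0762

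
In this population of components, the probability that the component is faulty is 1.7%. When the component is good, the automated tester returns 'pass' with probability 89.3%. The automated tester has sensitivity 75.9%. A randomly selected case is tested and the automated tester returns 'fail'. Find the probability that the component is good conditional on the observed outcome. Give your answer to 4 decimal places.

P(¬H | E) ≈ 0.8907

Write H for 'the component is faulty'. Prior odds H:¬H = 0.017/0.983 = 0.017294. For the 'fail' outcome, the likelihood ratio is 0.759/0.107 = 7.0935.
Posterior odds = 0.017294 × 7.0935 = 0.12267, so P(H|E) = 0.12267/(1+0.12267) = 0.1093. Then P(¬H|E) = 1 − 0.1093 = 0.8907.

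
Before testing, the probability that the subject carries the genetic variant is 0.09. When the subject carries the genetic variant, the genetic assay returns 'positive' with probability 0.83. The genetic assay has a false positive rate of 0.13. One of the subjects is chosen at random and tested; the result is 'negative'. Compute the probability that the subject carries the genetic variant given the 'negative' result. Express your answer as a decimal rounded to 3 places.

Write H for 'the subject carries the genetic variant'. Prior odds H:¬H = 0.09/0.91 = 0.098901. For the 'negative' outcome, the likelihood ratio is 0.17/0.87 = 0.19540.
Posterior odds = 0.098901 × 0.19540 = 0.019326, so P(H|E) = 0.019326/(1+0.019326) = 0.019.

P(H | E) ≈ 0.019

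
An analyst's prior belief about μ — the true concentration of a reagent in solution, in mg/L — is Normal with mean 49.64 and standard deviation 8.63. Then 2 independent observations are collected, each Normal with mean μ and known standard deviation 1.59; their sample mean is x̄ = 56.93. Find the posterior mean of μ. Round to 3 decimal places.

Posterior mean ≈ 56.808

With known σ, the Normal prior is conjugate. Weight on the data is w = (n/σ²)/(n/σ² + 1/τ₀²) = 0.791108/(0.791108+0.0134270) = 0.98331.
Posterior mean = w·x̄ + (1−w)·μ₀ = 0.98331·56.93 + 0.016689·49.64 = 56.808.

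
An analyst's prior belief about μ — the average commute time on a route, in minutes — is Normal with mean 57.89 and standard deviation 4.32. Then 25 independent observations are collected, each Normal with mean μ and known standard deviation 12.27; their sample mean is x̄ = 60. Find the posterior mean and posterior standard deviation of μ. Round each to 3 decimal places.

With known σ, the Normal prior is conjugate. Weight on the data is w = (n/σ²)/(n/σ² + 1/τ₀²) = 0.166055/(0.166055+0.0535837) = 0.75604.
Posterior mean = w·x̄ + (1−w)·μ₀ = 0.75604·60 + 0.24396·57.89 = 59.485. Posterior variance = 1/(0.166055+0.0535837) = 4.55294, so SD = 2.134.

Posterior mean ≈ 59.485; posterior SD ≈ 2.134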